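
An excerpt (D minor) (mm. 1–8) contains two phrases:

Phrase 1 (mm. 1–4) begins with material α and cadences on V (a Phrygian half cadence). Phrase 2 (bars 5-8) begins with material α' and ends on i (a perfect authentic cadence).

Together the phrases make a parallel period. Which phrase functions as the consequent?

The phrase ending with the weaker cadence (Phrygian half cadence) is the antecedent; the one ending more conclusively (perfect authentic cadence) is the consequent. The consequent is phrase 2.

phrase 2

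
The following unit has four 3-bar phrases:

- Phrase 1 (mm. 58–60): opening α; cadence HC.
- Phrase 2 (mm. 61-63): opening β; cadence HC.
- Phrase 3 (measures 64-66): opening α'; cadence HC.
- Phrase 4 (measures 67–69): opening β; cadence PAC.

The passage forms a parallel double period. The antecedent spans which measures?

In a double period the four phrases pair into a large antecedent (phrases 1–2, ending half cadence) and a large consequent (phrases 3–4, ending perfect authentic cadence). The antecedent spans bars 58-63.

measures 58–63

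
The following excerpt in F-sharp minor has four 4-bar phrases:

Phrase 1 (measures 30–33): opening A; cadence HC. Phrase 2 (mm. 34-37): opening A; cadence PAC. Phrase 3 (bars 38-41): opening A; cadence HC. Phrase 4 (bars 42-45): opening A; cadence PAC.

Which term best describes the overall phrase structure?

The cadence pattern HC–PAC–HC–PAC is weak–strong twice, and phrases 3–4 restate phrases 1–2: a period heard twice, not a double period (which would end weakly at phrase 2).

repeated period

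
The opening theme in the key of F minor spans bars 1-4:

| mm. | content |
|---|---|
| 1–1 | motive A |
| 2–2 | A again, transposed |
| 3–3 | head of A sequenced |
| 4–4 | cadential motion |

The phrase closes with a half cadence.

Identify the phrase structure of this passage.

Basic idea (m. 1) + its repetition (m. 2) form the presentation; fragmentation and cadence (mm. 3-4) form the continuation — the 4-bar whole is a sentence.

sentence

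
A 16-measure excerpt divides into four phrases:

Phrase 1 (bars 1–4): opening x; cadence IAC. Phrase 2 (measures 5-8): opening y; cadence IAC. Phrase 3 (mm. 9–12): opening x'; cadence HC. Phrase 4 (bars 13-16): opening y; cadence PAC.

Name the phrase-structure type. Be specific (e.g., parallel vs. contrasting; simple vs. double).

Four phrases in two halves: the first half (mm. 1–8) ends with an imperfect authentic cadence, the second (measures 9–16) with a perfect authentic cadence — a large antecedent–consequent pair, i.e. a double period.
Phrase 3 begins with the same material as phrase 1, making it parallel.

parallel double period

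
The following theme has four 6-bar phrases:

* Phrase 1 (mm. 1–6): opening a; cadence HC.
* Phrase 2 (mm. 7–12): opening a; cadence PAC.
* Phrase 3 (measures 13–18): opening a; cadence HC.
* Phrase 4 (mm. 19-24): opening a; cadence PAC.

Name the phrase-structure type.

repeated period

The cadence pattern HC–PAC–HC–PAC is weak–strong twice, and phrases 3–4 restate phrases 1–2: a period heard twice, not a double period (which would end weakly at phrase 2).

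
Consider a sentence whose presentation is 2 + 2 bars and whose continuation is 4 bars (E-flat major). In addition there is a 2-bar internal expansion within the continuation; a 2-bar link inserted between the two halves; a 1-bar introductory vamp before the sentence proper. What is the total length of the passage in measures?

13 measures

Basic sentence: 2 + 2 + 4 = 8 bars.
8 (basic form) + 2 (internal expansion) + 2 (link) + 1 (introduction) = 13.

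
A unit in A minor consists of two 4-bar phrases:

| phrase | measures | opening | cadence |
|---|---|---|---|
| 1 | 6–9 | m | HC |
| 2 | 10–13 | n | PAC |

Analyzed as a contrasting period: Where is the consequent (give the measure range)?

measures 10–13

The antecedent is the phrase ending with the weaker cadence (half cadence, phrase 1) and the consequent the one ending more conclusively (perfect authentic cadence, phrase 2); the consequent is bars 10-13.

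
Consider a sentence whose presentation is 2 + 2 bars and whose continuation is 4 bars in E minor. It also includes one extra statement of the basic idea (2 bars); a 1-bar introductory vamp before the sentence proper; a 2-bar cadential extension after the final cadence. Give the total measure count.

13 measures

Basic sentence: 2 + 2 + 4 = 8 bars.
8 (basic form) + 2 (extra statement) + 1 (introduction) + 2 (cadential extension) = 13.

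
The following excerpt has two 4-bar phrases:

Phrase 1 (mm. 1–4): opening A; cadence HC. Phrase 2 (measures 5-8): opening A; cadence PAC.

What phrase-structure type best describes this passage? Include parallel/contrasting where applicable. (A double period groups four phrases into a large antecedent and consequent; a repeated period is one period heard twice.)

Phrase 1 ends with a half cadence (weaker) and phrase 2 with a perfect authentic cadence (stronger): antecedent + consequent = a period.
The two phrases open with the same material (A / A), so the period is parallel.

parallel period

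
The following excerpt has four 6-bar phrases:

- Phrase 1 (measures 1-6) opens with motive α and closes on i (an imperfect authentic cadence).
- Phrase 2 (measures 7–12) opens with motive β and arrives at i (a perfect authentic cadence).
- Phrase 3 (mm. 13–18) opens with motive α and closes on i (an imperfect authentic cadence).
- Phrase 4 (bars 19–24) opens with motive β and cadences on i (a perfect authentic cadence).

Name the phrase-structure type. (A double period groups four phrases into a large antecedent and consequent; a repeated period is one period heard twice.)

The cadence pattern IAC–PAC–IAC–PAC is weak–strong twice, and phrases 3–4 restate phrases 1–2: a period heard twice, not a double period (which would end weakly at phrase 2).

repeated period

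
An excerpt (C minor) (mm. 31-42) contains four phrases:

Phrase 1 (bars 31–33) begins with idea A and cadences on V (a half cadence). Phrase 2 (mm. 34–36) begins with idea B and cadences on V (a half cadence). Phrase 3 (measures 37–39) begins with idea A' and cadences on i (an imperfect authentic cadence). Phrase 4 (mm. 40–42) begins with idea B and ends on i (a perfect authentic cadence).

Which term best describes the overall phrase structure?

parallel double period

Four phrases in two halves: the first half (bars 31–36) ends with a half cadence, the second (mm. 37-42) with a perfect authentic cadence — a large antecedent–consequent pair, i.e. a double period.
Phrase 3 begins with the same material as phrase 1, making it parallel.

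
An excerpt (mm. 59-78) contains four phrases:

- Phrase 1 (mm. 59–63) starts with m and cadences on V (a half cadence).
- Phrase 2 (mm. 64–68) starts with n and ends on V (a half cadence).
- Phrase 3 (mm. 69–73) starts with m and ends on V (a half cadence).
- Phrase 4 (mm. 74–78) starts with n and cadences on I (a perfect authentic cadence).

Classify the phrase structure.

parallel double period

Four phrases in two halves: the first half (measures 59–68) ends with a half cadence, the second (measures 69-78) with a perfect authentic cadence — a large antecedent–consequent pair, i.e. a double period.
Phrase 3 begins with the same material as phrase 1, making it parallel.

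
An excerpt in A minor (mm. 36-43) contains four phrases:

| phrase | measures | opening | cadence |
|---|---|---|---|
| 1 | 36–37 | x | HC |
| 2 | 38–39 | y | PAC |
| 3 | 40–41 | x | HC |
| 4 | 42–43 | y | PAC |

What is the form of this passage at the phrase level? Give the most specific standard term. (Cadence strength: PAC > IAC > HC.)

repeated period

The cadence pattern HC–PAC–HC–PAC is weak–strong twice, and phrases 3–4 restate phrases 1–2: a period heard twice, not a double period (which would end weakly at phrase 2).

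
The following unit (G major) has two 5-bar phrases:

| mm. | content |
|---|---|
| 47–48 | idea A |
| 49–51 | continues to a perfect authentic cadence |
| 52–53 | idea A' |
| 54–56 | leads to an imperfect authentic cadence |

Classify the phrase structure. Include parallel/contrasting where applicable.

The second phrase closes with an imperfect authentic cadence, which is not stronger than the first phrase's perfect authentic cadence; without a weak→strong cadential pair there is no antecedent–consequent relationship, so this is a phrase group rather than a period.

phrase group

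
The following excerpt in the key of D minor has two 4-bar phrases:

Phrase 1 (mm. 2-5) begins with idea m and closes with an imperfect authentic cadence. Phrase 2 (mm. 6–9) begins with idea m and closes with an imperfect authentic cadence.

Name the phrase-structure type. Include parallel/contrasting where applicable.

repeated phrase

Both phrases have the same opening (m) and the same cadence (imperfect authentic cadence): the second is a restatement, not a consequent, so this is a repeated phrase rather than a period.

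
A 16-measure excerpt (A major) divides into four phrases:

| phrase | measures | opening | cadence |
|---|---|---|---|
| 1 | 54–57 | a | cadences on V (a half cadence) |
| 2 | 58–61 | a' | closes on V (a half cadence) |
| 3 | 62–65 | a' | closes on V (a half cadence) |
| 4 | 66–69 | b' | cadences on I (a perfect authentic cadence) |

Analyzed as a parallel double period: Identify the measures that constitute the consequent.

measures 62–69

In a double period the four phrases pair into a large antecedent (phrases 1–2, ending half cadence) and a large consequent (phrases 3–4, ending perfect authentic cadence). The consequent spans mm. 62–69.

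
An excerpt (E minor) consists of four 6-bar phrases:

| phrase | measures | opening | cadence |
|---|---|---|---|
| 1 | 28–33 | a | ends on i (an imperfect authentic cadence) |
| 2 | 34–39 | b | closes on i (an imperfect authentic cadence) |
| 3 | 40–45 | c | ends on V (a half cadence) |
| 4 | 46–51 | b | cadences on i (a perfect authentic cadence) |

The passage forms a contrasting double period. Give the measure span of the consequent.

In a double period the first pair of phrases (ending imperfect authentic cadence) is the large antecedent and the second pair (ending perfect authentic cadence) is the large consequent; the consequent is measures 40–51.

measures 40–51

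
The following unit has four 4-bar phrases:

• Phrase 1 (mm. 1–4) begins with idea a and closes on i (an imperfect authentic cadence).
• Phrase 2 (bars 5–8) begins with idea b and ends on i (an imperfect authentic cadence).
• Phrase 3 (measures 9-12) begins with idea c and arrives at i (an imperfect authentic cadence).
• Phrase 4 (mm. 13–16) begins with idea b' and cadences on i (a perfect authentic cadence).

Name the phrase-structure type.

contrasting double period

Four phrases in two halves: the first half (measures 1–8) ends with an imperfect authentic cadence, the second (measures 9–16) with a perfect authentic cadence — a large antecedent–consequent pair, i.e. a double period.
Phrase 3 begins with different material from phrase 1, making it contrasting.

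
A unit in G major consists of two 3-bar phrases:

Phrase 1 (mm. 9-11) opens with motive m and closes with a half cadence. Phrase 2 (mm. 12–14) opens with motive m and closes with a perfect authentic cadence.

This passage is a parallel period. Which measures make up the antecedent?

measures 9–11

The antecedent is the phrase ending with the weaker cadence (half cadence, phrase 1) and the consequent the one ending more conclusively (perfect authentic cadence, phrase 2); the antecedent is bars 9–11.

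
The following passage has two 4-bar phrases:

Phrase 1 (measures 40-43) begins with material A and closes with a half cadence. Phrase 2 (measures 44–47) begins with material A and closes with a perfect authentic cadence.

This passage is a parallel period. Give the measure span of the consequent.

The antecedent is the phrase ending with the weaker cadence (half cadence, phrase 1) and the consequent the one ending more conclusively (perfect authentic cadence, phrase 2); the consequent is bars 44-47.

measures 44–47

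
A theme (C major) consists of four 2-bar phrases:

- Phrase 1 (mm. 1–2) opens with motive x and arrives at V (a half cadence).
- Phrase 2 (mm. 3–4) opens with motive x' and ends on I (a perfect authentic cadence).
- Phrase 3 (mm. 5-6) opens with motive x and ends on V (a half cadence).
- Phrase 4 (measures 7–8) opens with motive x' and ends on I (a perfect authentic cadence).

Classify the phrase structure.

repeated period

The cadence pattern HC–PAC–HC–PAC is weak–strong twice, and phrases 3–4 restate phrases 1–2: a period heard twice, not a double period (which would end weakly at phrase 2).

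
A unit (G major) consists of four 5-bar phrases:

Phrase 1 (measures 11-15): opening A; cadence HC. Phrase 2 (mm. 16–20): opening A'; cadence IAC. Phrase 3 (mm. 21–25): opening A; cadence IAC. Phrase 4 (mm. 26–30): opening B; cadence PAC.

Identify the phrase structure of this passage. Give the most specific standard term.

parallel double period

Four phrases in two halves: the first half (mm. 11–20) ends with an imperfect authentic cadence, the second (measures 21–30) with a perfect authentic cadence — a large antecedent–consequent pair, i.e. a double period.
Phrase 3 begins with the same material as phrase 1, making it parallel.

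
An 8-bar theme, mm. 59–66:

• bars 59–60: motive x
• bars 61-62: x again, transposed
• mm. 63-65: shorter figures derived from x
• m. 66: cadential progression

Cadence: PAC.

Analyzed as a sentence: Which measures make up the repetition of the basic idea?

The presentation of a sentence is the basic idea (mm. 59–60) plus its repetition (mm. 61–62); the repetition of the basic idea is therefore mm. 61–62.

measures 61–62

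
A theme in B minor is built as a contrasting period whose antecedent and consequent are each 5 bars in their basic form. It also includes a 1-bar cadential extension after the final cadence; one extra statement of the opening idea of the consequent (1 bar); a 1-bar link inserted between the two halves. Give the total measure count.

Basic contrasting period: 5 + 5 = 10 bars.
10 (basic form) + 1 (cadential extension) + 1 (extra statement) + 1 (link) = 13.

13 measures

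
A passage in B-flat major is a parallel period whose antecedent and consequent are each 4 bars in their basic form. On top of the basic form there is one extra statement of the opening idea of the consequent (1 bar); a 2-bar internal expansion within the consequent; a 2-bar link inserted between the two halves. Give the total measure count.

Basic parallel period: 4 + 4 = 8 bars.
8 (basic form) + 1 (extra statement) + 2 (internal expansion) + 2 (link) = 13.

13 measures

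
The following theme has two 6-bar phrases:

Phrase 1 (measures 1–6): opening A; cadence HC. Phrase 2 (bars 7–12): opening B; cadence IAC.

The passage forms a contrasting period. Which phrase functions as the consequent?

phrase 2

The phrase ending with the weaker cadence (half cadence) is the antecedent; the one ending more conclusively (imperfect authentic cadence) is the consequent. The consequent is phrase 2.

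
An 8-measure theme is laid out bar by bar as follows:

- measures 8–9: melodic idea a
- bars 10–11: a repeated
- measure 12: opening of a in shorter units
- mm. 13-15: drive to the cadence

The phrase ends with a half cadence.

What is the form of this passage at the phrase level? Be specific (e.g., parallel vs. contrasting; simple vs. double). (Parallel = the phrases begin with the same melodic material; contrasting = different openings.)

sentence

Basic idea (bars 8–9) + its repetition (bars 10–11) form the presentation; fragmentation and cadence (bars 12-15) form the continuation — the 8-bar whole is a sentence.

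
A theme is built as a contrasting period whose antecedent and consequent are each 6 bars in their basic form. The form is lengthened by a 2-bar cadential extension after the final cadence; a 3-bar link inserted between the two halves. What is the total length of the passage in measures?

17 measures

Basic contrasting period: 6 + 6 = 12 bars.
12 (basic form) + 2 (cadential extension) + 3 (link) = 17.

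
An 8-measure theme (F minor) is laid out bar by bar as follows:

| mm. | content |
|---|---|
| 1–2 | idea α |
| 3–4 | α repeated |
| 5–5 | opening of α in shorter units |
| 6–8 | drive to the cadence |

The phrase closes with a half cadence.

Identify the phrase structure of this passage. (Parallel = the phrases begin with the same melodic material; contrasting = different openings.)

Basic idea (mm. 1–2) + its repetition (measures 3–4) form the presentation; fragmentation and cadence (measures 5-8) form the continuation — the 8-bar whole is a sentence.

sentence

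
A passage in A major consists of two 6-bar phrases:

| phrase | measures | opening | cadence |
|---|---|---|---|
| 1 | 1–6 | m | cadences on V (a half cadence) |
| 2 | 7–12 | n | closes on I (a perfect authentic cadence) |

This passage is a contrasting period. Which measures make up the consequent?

The antecedent is the phrase ending with the weaker cadence (half cadence, phrase 1) and the consequent the one ending more conclusively (perfect authentic cadence, phrase 2); the consequent is mm. 7-12.

measures 7–12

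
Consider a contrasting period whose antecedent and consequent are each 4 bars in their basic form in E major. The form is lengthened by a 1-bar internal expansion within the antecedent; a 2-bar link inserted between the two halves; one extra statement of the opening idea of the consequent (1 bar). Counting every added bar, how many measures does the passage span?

Basic contrasting period: 4 + 4 = 8 bars.
8 (basic form) + 1 (internal expansion) + 2 (link) + 1 (extra statement) = 12.

12 measures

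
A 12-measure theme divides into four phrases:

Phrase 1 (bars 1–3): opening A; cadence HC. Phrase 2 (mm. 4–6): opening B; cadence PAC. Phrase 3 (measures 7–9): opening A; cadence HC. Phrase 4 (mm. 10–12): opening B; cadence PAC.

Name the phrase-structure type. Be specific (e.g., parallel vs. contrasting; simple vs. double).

repeated period

The cadence pattern HC–PAC–HC–PAC is weak–strong twice, and phrases 3–4 restate phrases 1–2: a period heard twice, not a double period (which would end weakly at phrase 2).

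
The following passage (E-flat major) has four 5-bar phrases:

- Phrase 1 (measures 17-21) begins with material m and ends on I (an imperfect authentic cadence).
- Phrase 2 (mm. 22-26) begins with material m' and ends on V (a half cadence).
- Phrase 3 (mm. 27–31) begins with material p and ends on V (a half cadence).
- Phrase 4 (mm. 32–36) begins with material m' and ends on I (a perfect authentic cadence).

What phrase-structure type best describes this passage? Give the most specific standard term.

contrasting double period

Four phrases in two halves: the first half (mm. 17–26) ends with a half cadence, the second (mm. 27–36) with a perfect authentic cadence — a large antecedent–consequent pair, i.e. a double period.
Phrase 3 begins with different material from phrase 1, making it contrasting.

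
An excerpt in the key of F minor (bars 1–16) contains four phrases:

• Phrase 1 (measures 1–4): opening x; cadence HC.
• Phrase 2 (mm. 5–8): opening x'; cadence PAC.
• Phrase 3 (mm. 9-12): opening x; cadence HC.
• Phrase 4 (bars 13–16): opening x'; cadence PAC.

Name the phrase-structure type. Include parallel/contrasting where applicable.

repeated period

The cadence pattern HC–PAC–HC–PAC is weak–strong twice, and phrases 3–4 restate phrases 1–2: a period heard twice, not a double period (which would end weakly at phrase 2).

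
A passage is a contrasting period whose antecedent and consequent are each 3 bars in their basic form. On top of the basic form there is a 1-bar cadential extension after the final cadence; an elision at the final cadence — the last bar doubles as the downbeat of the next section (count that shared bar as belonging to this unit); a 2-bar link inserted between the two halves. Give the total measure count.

9 measures

Basic contrasting period: 3 + 3 = 6 bars.
6 (basic form) + 1 (cadential extension) + 2 (link) = 9.
The elision shares a bar with the next section but does not change this unit's count.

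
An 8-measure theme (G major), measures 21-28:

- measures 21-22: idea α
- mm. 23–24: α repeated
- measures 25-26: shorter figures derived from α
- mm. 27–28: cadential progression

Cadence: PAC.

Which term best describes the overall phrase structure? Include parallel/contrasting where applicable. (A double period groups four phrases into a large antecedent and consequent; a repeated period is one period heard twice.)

sentence

Basic idea (mm. 21–22) + its repetition (mm. 23–24) form the presentation; fragmentation and cadence (measures 25–28) form the continuation — the 8-bar whole is a sentence.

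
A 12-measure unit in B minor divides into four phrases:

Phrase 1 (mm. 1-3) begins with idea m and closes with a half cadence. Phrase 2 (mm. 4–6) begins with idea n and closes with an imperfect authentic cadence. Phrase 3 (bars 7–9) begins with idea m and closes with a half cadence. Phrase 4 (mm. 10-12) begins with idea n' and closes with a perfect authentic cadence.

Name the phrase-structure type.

Four phrases in two halves: the first half (bars 1–6) ends with an imperfect authentic cadence, the second (mm. 7–12) with a perfect authentic cadence — a large antecedent–consequent pair, i.e. a double period.
Phrase 3 begins with the same material as phrase 1, making it parallel.

parallel double period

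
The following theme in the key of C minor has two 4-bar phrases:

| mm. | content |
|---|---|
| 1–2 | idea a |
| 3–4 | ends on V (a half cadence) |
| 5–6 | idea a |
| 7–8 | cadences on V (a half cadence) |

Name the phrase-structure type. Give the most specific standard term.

repeated phrase

Both phrases have the same opening (a) and the same cadence (half cadence): the second is a restatement, not a consequent, so this is a repeated phrase rather than a period.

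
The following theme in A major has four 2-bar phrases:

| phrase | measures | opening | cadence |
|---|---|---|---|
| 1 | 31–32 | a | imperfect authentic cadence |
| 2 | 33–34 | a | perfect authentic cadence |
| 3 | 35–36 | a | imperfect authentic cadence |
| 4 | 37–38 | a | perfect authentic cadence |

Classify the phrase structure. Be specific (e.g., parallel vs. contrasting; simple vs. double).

The cadence pattern IAC–PAC–IAC–PAC is weak–strong twice, and phrases 3–4 restate phrases 1–2: a period heard twice, not a double period (which would end weakly at phrase 2).

repeated period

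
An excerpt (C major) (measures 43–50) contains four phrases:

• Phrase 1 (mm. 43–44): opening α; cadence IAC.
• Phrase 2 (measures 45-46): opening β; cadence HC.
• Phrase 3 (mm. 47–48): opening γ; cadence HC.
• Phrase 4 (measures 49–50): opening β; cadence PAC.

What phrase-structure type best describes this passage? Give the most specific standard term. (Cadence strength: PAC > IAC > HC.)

contrasting double period

Four phrases in two halves: the first half (mm. 43–46) ends with a half cadence, the second (mm. 47–50) with a perfect authentic cadence — a large antecedent–consequent pair, i.e. a double period.
Phrase 3 begins with different material from phrase 1, making it contrasting.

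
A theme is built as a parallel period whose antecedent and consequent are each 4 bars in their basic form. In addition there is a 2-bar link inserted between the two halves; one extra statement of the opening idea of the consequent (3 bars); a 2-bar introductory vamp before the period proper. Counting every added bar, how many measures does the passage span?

15 measures

Basic parallel period: 4 + 4 = 8 bars.
8 (basic form) + 2 (link) + 3 (extra statement) + 2 (introduction) = 15.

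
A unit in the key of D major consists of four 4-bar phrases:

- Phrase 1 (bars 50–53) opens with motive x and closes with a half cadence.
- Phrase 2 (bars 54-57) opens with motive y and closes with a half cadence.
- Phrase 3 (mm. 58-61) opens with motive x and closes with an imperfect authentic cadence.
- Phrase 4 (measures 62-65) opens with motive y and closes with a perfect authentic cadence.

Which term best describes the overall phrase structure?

parallel double period

Four phrases in two halves: the first half (bars 50–57) ends with a half cadence, the second (mm. 58-65) with a perfect authentic cadence — a large antecedent–consequent pair, i.e. a double period.
Phrase 3 begins with the same material as phrase 1, making it parallel.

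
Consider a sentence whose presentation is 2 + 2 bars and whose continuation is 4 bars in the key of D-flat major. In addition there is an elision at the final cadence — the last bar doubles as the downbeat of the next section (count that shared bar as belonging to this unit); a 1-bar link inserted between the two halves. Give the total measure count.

9 measures

Basic sentence: 2 + 2 + 4 = 8 bars.
8 (basic form) + 1 (link) = 9.
The elision shares a bar with the next section but does not change this unit's count.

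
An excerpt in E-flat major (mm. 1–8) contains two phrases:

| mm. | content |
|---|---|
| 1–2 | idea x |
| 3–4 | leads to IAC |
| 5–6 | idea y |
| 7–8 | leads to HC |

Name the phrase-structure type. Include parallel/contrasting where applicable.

The second phrase closes with a half cadence, which is not stronger than the first phrase's imperfect authentic cadence; without a weak→strong cadential pair there is no antecedent–consequent relationship, so this is a phrase group rather than a period.

phrase group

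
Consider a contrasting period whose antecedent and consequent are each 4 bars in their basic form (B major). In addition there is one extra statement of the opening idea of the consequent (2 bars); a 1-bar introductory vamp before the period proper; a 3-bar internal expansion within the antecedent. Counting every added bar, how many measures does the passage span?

14 measures

Basic contrasting period: 4 + 4 = 8 bars.
8 (basic form) + 2 (extra statement) + 1 (introduction) + 3 (internal expansion) = 14.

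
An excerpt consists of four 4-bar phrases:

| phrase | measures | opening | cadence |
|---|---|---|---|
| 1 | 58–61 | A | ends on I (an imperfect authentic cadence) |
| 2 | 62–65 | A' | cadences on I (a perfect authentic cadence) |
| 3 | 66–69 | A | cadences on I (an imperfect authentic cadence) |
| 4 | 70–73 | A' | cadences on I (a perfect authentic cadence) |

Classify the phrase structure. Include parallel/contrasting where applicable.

The cadence pattern IAC–PAC–IAC–PAC is weak–strong twice, and phrases 3–4 restate phrases 1–2: a period heard twice, not a double period (which would end weakly at phrase 2).

repeated period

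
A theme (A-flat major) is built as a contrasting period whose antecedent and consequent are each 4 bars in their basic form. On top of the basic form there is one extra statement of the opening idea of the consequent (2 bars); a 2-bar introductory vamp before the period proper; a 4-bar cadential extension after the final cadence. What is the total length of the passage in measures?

16 measures

Basic contrasting period: 4 + 4 = 8 bars.
8 (basic form) + 2 (extra statement) + 2 (introduction) + 4 (cadential extension) = 16.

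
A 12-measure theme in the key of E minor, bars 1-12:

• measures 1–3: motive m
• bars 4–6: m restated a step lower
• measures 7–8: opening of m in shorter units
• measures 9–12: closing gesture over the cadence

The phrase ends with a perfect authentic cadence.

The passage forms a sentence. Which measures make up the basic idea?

measures 1–3

The presentation of a sentence is the basic idea (mm. 1–3) plus its repetition (mm. 4–6); the basic idea is therefore measures 1-3.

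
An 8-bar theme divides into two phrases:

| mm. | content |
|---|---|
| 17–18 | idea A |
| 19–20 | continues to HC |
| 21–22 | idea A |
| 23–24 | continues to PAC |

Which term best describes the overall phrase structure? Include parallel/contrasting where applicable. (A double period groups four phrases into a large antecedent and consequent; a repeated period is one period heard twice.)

parallel period

Phrase 1 ends with a half cadence (weaker) and phrase 2 with a perfect authentic cadence (stronger): antecedent + consequent = a period.
The two phrases open with the same material (A / A), so the period is parallel.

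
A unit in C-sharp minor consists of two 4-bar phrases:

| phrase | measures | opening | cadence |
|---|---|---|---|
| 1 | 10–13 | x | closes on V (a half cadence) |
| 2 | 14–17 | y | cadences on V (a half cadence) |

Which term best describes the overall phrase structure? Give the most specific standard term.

The second phrase closes with a half cadence, which is not stronger than the first phrase's half cadence; without a weak→strong cadential pair there is no antecedent–consequent relationship, so this is a phrase group rather than a period.

phrase group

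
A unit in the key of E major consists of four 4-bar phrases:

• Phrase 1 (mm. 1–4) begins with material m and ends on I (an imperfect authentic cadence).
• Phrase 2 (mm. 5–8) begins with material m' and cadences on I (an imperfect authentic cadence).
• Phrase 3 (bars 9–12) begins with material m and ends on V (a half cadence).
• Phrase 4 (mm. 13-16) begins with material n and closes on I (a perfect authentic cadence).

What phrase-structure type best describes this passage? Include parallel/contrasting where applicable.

parallel double period

Four phrases in two halves: the first half (measures 1–8) ends with an imperfect authentic cadence, the second (measures 9–16) with a perfect authentic cadence — a large antecedent–consequent pair, i.e. a double period.
Phrase 3 begins with the same material as phrase 1, making it parallel.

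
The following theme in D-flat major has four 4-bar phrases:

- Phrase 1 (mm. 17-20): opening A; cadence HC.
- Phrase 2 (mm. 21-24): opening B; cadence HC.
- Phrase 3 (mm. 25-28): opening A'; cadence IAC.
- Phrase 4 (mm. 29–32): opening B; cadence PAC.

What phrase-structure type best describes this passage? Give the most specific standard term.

parallel double period

Four phrases in two halves: the first half (bars 17–24) ends with a half cadence, the second (mm. 25–32) with a perfect authentic cadence — a large antecedent–consequent pair, i.e. a double period.
Phrase 3 begins with the same material as phrase 1, making it parallel.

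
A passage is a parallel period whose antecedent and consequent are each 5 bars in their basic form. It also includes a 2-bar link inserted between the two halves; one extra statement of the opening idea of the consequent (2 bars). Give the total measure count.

Basic parallel period: 5 + 5 = 10 bars.
10 (basic form) + 2 (link) + 2 (extra statement) = 14.

14 measures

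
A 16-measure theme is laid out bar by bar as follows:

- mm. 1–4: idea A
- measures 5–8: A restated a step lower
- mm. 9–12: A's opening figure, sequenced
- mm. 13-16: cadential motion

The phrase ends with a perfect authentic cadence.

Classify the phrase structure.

Basic idea (bars 1–4) + its repetition (bars 5–8) form the presentation; fragmentation and cadence (bars 9–16) form the continuation — the 16-bar whole is a sentence.

sentence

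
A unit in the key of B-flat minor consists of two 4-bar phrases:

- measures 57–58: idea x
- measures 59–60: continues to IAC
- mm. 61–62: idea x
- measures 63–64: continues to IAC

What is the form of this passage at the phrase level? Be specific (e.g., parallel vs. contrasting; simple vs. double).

Both phrases have the same opening (x) and the same cadence (imperfect authentic cadence): the second is a restatement, not a consequent, so this is a repeated phrase rather than a period.

repeated phrase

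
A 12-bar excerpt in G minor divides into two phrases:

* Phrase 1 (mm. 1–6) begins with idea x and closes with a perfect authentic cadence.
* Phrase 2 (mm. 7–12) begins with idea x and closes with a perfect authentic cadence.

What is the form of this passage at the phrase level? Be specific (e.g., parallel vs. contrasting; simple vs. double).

Both phrases have the same opening (x) and the same cadence (perfect authentic cadence): the second is a restatement, not a consequent, so this is a repeated phrase rather than a period.

repeated phrase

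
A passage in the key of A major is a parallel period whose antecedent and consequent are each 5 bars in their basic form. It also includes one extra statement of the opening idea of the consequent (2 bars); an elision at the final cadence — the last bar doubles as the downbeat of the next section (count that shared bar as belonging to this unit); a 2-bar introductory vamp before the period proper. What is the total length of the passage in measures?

Basic parallel period: 5 + 5 = 10 bars.
10 (basic form) + 2 (extra statement) + 2 (introduction) = 14.
The elision shares a bar with the next section but does not change this unit's count.

14 measures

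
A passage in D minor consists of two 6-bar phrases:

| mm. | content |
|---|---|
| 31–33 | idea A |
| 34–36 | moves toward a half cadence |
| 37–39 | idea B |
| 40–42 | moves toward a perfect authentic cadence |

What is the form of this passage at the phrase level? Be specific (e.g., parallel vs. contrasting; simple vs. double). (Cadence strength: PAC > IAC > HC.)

Phrase 1 ends with a half cadence (weaker) and phrase 2 with a perfect authentic cadence (stronger): antecedent + consequent = a period.
The two phrases open with different material (A / B), so the period is contrasting.

contrasting period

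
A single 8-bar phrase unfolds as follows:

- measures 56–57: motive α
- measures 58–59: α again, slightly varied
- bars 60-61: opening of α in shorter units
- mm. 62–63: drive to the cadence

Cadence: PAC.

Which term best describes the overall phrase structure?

Basic idea (bars 56-57) + its repetition (mm. 58–59) form the presentation; fragmentation and cadence (mm. 60-63) form the continuation — the 8-bar whole is a sentence.

sentence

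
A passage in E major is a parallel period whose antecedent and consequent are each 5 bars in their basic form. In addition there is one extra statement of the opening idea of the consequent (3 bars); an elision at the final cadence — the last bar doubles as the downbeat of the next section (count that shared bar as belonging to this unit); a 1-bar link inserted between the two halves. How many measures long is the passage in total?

14 measures

Basic parallel period: 5 + 5 = 10 bars.
10 (basic form) + 3 (extra statement) + 1 (link) = 14.
The elision shares a bar with the next section but does not change this unit's count.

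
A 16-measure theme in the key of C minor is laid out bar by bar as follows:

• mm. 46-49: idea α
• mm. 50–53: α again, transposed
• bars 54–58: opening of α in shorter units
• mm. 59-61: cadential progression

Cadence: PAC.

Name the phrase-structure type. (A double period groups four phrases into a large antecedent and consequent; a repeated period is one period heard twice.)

Basic idea (bars 46–49) + its repetition (mm. 50–53) form the presentation; fragmentation and cadence (bars 54–61) form the continuation — the 16-bar whole is a sentence.

sentence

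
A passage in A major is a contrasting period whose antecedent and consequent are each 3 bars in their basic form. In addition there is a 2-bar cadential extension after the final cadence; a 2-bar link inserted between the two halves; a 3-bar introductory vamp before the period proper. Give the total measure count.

13 measures

Basic contrasting period: 3 + 3 = 6 bars.
6 (basic form) + 2 (cadential extension) + 2 (link) + 3 (introduction) = 13.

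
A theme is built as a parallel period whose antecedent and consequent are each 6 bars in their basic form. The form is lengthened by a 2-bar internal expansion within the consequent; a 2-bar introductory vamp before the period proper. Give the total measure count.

Basic parallel period: 6 + 6 = 12 bars.
12 (basic form) + 2 (internal expansion) + 2 (introduction) = 16.

16 measures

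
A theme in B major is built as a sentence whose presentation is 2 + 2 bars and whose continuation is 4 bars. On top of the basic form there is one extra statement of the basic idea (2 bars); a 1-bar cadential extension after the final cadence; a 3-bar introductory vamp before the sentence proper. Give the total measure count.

14 measures

Basic sentence: 2 + 2 + 4 = 8 bars.
8 (basic form) + 2 (extra statement) + 1 (cadential extension) + 3 (introduction) = 14.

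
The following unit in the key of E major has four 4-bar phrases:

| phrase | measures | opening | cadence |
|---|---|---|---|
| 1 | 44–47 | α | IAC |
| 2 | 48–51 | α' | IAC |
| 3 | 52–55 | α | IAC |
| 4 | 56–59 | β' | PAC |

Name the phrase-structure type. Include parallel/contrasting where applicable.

Four phrases in two halves: the first half (bars 44–51) ends with an imperfect authentic cadence, the second (mm. 52–59) with a perfect authentic cadence — a large antecedent–consequent pair, i.e. a double period.
Phrase 3 begins with the same material as phrase 1, making it parallel.

parallel double period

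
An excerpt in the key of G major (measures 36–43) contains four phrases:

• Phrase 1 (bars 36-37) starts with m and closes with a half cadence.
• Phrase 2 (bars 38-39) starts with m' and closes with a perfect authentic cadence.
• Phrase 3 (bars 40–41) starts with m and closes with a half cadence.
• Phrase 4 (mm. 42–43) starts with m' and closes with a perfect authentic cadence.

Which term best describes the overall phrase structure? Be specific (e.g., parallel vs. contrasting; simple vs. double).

repeated period

The cadence pattern HC–PAC–HC–PAC is weak–strong twice, and phrases 3–4 restate phrases 1–2: a period heard twice, not a double period (which would end weakly at phrase 2).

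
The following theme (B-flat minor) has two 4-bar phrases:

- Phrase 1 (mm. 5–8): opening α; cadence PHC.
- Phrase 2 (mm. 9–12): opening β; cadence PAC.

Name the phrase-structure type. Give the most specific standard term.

Phrase 1 ends with a Phrygian half cadence (weaker) and phrase 2 with a perfect authentic cadence (stronger): antecedent + consequent = a period.
The two phrases open with different material (α / β), so the period is contrasting.

contrasting period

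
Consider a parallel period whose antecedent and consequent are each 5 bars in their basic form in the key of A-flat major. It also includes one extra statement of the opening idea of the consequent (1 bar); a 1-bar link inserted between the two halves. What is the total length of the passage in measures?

Basic parallel period: 5 + 5 = 10 bars.
10 (basic form) + 1 (extra statement) + 1 (link) = 12.

12 measures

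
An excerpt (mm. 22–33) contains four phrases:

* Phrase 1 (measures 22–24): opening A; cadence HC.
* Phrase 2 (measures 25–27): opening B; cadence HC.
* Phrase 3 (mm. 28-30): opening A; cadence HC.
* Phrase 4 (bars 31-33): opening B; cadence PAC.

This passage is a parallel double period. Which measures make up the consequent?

In a double period the four phrases pair into a large antecedent (phrases 1–2, ending half cadence) and a large consequent (phrases 3–4, ending perfect authentic cadence). The consequent spans measures 28-33.

measures 28–33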